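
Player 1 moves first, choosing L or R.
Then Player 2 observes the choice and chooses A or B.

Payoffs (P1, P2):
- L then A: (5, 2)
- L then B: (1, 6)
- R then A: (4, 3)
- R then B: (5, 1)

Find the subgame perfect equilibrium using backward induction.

P1 plays R, P2 plays B after L and A after R; Payoff (4, 3)

Work:
Backward induction:
After L: P2 chooses B → P1 gets 1
After R: P2 chooses A → P1 gets 4
P1 chooses R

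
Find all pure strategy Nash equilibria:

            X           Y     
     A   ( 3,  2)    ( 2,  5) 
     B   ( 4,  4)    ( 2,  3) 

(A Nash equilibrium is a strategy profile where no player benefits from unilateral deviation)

Nash equilibrium: (A, Y), (B, X)

Work:
Best responses:
  P1 vs X: payoffs [3, 4] → best response B (payoff 4)
  P1 vs Y: payoffs [2, 2] → best response A/B (payoff 2)
  P2 vs A: payoffs [2, 5] → best response Y (payoff 5)
  P2 vs B: payoffs [4, 3] → best response X (payoff 4)
Mutual best responses: (A,Y), (B,X) → Nash equilibria.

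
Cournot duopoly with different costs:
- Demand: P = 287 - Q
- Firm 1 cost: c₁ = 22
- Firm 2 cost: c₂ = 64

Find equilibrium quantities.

q₁* = 102.33, q₂* = 60.33

Work:
Reaction: q₁ = (287 - 22 - q₂)/2
Reaction: q₂ = (287 - 64 - q₁)/2
Solve simultaneously:
q₁* = (287 - 2×22 + 64)/3 = 102.33
q₂* = (287 - 2×64 + 22)/3 = 60.33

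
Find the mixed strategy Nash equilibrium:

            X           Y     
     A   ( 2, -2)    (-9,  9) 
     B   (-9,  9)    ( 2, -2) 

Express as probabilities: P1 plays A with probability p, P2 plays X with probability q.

p = 0.5, q = 0.5

Work:
Find probabilities that make opponent indifferent:
P2 chooses q to make P1 indifferent between A and B
P1 chooses p to make P2 indifferent between X and Y
Mixed NE: P1 plays (A: 0.5, B: 0.5), P2 plays (X: 0.5, Y: 0.5)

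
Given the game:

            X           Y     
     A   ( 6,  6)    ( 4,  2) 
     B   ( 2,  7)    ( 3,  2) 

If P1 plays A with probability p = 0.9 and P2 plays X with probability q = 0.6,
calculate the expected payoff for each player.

E[P1] = 4.92, E[P2] = 4.46

Work:
E[P1] = p·q·π₁(A,X) + p·(1-q)·π₁(A,Y) + (1-p)·q·π₁(B,X) + (1-p)·(1-q)·π₁(B,Y)
= 0.9·0.6·6 + 0.9·0.4·4 + 0.1·0.6·2 + 0.1·0.4·3
= 4.92

E[P2] = 4.46 (similar calculation)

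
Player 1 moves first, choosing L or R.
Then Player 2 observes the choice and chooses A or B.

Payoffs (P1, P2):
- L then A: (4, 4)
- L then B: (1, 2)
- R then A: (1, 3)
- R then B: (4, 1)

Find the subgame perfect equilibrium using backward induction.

P1 plays L, P2 plays A after L and A after R; Payoff (4, 4)

Work:
Backward induction:
After L: P2 chooses A → P1 gets 4
After R: P2 chooses A → P1 gets 1
P1 chooses L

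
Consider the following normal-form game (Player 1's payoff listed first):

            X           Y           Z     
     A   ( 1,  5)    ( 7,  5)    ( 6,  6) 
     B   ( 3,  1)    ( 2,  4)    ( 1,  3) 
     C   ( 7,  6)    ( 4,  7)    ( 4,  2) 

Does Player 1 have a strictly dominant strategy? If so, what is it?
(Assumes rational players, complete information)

No strictly dominant strategy exists for Player 1

Work:
A strategy strictly dominates another if it gives a strictly higher payoff against every opponent action. Compare each pair of P1's strategies column-by-column:
  A vs B: [1 vs 3, 7 vs 2, 6 vs 1] → A does not strictly dominate B (column X: 1 ≤ 3)
  A vs C: [1 vs 7, 7 vs 4, 6 vs 4] → A does not strictly dominate C (column X: 1 ≤ 7)
  B vs A: [3 vs 1, 2 vs 7, 1 vs 6] → B does not strictly dominate A (column Y: 2 ≤ 7)
  B vs C: [3 vs 7, 2 vs 4, 1 vs 4] → B does not strictly dominate C (column X: 3 ≤ 7)
  C vs A: [7 vs 1, 4 vs 7, 4 vs 6] → C does not strictly dominate A (column Y: 4 ≤ 7)
  C vs B: [7 vs 3, 4 vs 2, 4 vs 1] → C strictly dominates B
No single strategy strictly dominates all others → no strictly dominant strategy.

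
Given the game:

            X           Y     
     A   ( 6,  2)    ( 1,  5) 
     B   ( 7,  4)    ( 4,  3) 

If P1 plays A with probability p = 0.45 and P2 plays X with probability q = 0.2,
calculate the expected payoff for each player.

E[P1] = 3.43, E[P2] = 3.74

Work:
E[P1] = p·q·π₁(A,X) + p·(1-q)·π₁(A,Y) + (1-p)·q·π₁(B,X) + (1-p)·(1-q)·π₁(B,Y)
= 0.45·0.2·6 + 0.45·0.8·1 + 0.55·0.2·7 + 0.55·0.8·4
= 3.43

E[P2] = 3.74 (similar calculation)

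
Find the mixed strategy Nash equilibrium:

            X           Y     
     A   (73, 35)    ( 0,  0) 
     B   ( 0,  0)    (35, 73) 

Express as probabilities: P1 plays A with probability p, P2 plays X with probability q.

p = 0.6759, q = 0.3241

Work:
Find probabilities that make opponent indifferent:
P2 chooses q to make P1 indifferent between A and B
P1 chooses p to make P2 indifferent between X and Y
Mixed NE: P1 plays (A: 0.6759, B: 0.3241), P2 plays (X: 0.3241, Y: 0.6759)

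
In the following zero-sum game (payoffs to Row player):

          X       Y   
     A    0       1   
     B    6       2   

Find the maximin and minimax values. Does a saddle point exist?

Maximin = 2, Minimax = 2, Saddle: True

Work:
Row minimums: [0, 2] → maximin = 2
Column maximums: [6, 2] → minimax = 2
Saddle point exists! Game value = 2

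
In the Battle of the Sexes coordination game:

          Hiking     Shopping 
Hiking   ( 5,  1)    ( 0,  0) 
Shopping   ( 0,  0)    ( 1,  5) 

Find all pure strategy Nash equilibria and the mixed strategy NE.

Pure NE: (Hiking, Hiking) and (Shopping, Shopping); Mixed NE: p = 0.8333, q = 0.1667

Work:
Check pure NE:
(Hiking, Hiking): (5, 1) - no unilateral deviation beneficial
(Shopping, Shopping): (1, 5) - no unilateral deviation beneficial
Mixed NE: P1 plays Hiking with p = 0.8333, P2 plays Hiking with q = 0.1667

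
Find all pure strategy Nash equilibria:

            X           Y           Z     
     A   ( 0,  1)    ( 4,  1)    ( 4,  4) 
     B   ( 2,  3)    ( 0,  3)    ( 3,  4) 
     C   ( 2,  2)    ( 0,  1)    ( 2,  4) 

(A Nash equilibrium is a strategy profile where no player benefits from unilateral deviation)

Nash equilibrium: (A, Z)

Work:
Best responses:
  P1 vs X: payoffs [0, 2, 2] → best response B/C (payoff 2)
  P1 vs Y: payoffs [4, 0, 0] → best response A (payoff 4)
  P1 vs Z: payoffs [4, 3, 2] → best response A (payoff 4)
  P2 vs A: payoffs [1, 1, 4] → best response Z (payoff 4)
  P2 vs B: payoffs [3, 3, 4] → best response Z (payoff 4)
  P2 vs C: payoffs [2, 1, 4] → best response Z (payoff 4)
Mutual best responses: (A,Z) → Nash equilibria.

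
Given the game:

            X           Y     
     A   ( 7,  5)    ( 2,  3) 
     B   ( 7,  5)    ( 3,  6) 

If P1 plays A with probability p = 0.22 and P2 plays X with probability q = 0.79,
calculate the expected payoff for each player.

E[P1] = 6.1138, E[P2] = 5.0714

Work:
E[P1] = p·q·π₁(A,X) + p·(1-q)·π₁(A,Y) + (1-p)·q·π₁(B,X) + (1-p)·(1-q)·π₁(B,Y)
= 0.22·0.79·7 + 0.22·0.21·2 + 0.78·0.79·7 + 0.78·0.21·3
= 6.1138

E[P2] = 5.0714 (similar calculation)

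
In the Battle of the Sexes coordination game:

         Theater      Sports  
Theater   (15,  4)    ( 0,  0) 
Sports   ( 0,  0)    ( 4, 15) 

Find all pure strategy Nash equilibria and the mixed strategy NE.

Pure NE: (Theater, Theater) and (Sports, Sports); Mixed NE: p = 0.7895, q = 0.2105

Work:
Check pure NE:
(Theater, Theater): (15, 4) - no unilateral deviation beneficial
(Sports, Sports): (4, 15) - no unilateral deviation beneficial
Mixed NE: P1 plays Theater with p = 0.7895, P2 plays Theater with q = 0.2105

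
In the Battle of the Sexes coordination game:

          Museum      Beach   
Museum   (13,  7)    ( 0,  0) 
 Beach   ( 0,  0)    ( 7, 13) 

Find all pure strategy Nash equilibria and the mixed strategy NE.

Pure NE: (Museum, Museum) and (Beach, Beach); Mixed NE: p = 0.65, q = 0.35

Work:
Check pure NE:
(Museum, Museum): (13, 7) - no unilateral deviation beneficial
(Beach, Beach): (7, 13) - no unilateral deviation beneficial
Mixed NE: P1 plays Museum with p = 0.65, P2 plays Museum with q = 0.35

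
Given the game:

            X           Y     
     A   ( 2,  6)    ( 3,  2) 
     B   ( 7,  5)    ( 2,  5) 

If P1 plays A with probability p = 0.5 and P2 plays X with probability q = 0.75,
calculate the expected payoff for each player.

E[P1] = 4.0, E[P2] = 5.0

Work:
E[P1] = p·q·π₁(A,X) + p·(1-q)·π₁(A,Y) + (1-p)·q·π₁(B,X) + (1-p)·(1-q)·π₁(B,Y)
= 0.5·0.75·2 + 0.5·0.25·3 + 0.5·0.75·7 + 0.5·0.25·2
= 4.0

E[P2] = 5.0 (similar calculation)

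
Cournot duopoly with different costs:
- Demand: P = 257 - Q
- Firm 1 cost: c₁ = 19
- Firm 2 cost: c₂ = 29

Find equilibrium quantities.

q₁* = 82.67, q₂* = 72.67

Work:
Reaction: q₁ = (257 - 19 - q₂)/2
Reaction: q₂ = (257 - 29 - q₁)/2
Solve simultaneously:
q₁* = (257 - 2×19 + 29)/3 = 82.67
q₂* = (257 - 2×29 + 19)/3 = 72.67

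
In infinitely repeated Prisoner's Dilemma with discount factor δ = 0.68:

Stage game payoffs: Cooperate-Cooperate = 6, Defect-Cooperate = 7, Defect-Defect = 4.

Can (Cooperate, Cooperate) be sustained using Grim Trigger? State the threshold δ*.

δ* = 0.3333; since δ = 0.68 ≥ 0.3333, cooperation can be sustained

Work:
For Grim Trigger:
Cooperate forever: 6/(1-δ)
Defect then punished: 7 + 4·δ/(1-δ)
Need: 6/(1-δ) ≥ 7 + 4·δ/(1-δ)
Solving: δ ≥ (T-R)/(T-P) = (7-6)/(7-4) = 0.3333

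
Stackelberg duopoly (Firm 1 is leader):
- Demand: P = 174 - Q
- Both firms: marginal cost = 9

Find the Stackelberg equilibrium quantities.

q₁* (leader) = 82.5, q₂* (follower) = 41.25

Work:
Follower's reaction: q₂ = (a - c - q₁)/2
Leader substitutes: π₁ = q₁·(a - q₁ - (a-c-q₁)/2 - c)
FOC: q₁* = (174 - 9)/2 = 82.50
Then: q₂* = (174 - 9 - 82.5)/2 = 41.25
Leader has first-mover advantage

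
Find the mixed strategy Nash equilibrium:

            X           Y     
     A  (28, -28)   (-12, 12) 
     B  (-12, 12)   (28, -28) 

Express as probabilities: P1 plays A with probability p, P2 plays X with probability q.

p = 0.5, q = 0.5

Work:
Find probabilities that make opponent indifferent:
P2 chooses q to make P1 indifferent between A and B
P1 chooses p to make P2 indifferent between X and Y
Mixed NE: P1 plays (A: 0.5, B: 0.5), P2 plays (X: 0.5, Y: 0.5)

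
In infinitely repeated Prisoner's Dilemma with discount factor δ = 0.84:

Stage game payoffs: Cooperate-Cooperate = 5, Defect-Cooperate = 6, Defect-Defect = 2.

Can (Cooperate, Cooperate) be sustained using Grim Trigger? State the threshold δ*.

δ* = 0.25; since δ = 0.84 ≥ 0.25, cooperation can be sustained

Work:
For Grim Trigger:
Cooperate forever: 5/(1-δ)
Defect then punished: 6 + 2·δ/(1-δ)
Need: 5/(1-δ) ≥ 6 + 2·δ/(1-δ)
Solving: δ ≥ (T-R)/(T-P) = (6-5)/(6-2) = 0.25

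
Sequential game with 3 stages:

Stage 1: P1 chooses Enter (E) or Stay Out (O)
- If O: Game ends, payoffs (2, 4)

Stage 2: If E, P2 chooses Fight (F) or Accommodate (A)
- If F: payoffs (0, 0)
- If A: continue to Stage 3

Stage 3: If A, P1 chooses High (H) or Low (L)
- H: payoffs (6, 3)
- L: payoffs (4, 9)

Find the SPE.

SPE: (E, A, H); Outcome (6, 3)

Work:
Stage 3: P1 chooses H (6 vs 4)
Stage 2: P2: F->0, A->3 (anticipating H). Choose A
Stage 1: P1: O->2, E->6 (anticipating A, H). Choose E
SPE path: E -> A -> H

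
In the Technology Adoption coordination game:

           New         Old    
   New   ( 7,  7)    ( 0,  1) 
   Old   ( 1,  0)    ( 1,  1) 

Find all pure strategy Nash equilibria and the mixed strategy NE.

Pure NE: (New, New) and (Old, Old); Mixed NE: p = 0.1429, q = 0.1429

Work:
Check pure NE:
(New, New): (7, 7) - no unilateral deviation beneficial
(Old, Old): (1, 1) - no unilateral deviation beneficial
Mixed NE: P1 plays New with p = 0.1429, P2 plays New with q = 0.1429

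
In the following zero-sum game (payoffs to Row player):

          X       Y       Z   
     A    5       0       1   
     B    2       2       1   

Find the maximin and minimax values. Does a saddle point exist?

Maximin = 1, Minimax = 1, Saddle: True

Work:
Row minimums: [0, 1] → maximin = 1
Column maximums: [5, 2, 1] → minimax = 1
Saddle point exists! Game value = 1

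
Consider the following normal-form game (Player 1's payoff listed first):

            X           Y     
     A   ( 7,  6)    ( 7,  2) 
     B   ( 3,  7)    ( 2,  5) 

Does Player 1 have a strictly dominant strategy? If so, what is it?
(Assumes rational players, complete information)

Yes, Player 1's strictly dominant strategy is A

Work:
A strategy strictly dominates another if it gives a strictly higher payoff against every opponent action. Compare each pair of P1's strategies column-by-column:
  A vs B: [7 vs 3, 7 vs 2] → A strictly dominates B
  B vs A: [3 vs 7, 2 vs 7] → B does not strictly dominate A (column X: 3 ≤ 7)
A strictly dominates every other strategy → strictly dominant.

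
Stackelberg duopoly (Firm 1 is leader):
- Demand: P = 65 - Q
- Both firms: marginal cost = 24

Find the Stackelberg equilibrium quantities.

q₁* (leader) = 20.5, q₂* (follower) = 10.25

Work:
Follower's reaction: q₂ = (a - c - q₁)/2
Leader substitutes: π₁ = q₁·(a - q₁ - (a-c-q₁)/2 - c)
FOC: q₁* = (65 - 24)/2 = 20.50
Then: q₂* = (65 - 24 - 20.5)/2 = 10.25
Leader has first-mover advantage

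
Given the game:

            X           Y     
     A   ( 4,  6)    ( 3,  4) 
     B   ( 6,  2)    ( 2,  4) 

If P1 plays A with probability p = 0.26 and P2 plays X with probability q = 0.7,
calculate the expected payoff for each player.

E[P1] = 4.514, E[P2] = 3.328

Work:
E[P1] = p·q·π₁(A,X) + p·(1-q)·π₁(A,Y) + (1-p)·q·π₁(B,X) + (1-p)·(1-q)·π₁(B,Y)
= 0.26·0.7·4 + 0.26·0.3·3 + 0.74·0.7·6 + 0.74·0.3·2
= 4.514

E[P2] = 3.328 (similar calculation)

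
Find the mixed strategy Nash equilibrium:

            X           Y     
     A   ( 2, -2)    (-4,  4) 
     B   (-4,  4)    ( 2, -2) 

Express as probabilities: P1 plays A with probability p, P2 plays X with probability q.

p = 0.5, q = 0.5

Work:
Find probabilities that make opponent indifferent:
P2 chooses q to make P1 indifferent between A and B
P1 chooses p to make P2 indifferent between X and Y
Mixed NE: P1 plays (A: 0.5, B: 0.5), P2 plays (X: 0.5, Y: 0.5)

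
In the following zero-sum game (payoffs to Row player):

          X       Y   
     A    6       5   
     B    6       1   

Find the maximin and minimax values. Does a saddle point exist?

Maximin = 5, Minimax = 5, Saddle: True

Work:
Row minimums: [5, 1] → maximin = 5
Column maximums: [6, 5] → minimax = 5
Saddle point exists! Game value = 5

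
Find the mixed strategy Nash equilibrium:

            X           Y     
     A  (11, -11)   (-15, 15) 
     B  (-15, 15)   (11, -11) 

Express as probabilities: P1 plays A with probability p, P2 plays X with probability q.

p = 0.5, q = 0.5

Work:
Find probabilities that make opponent indifferent:
P2 chooses q to make P1 indifferent between A and B
P1 chooses p to make P2 indifferent between X and Y
Mixed NE: P1 plays (A: 0.5, B: 0.5), P2 plays (X: 0.5, Y: 0.5)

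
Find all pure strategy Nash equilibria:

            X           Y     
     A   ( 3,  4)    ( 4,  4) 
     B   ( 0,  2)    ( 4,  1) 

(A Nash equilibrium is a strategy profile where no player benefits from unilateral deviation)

Nash equilibrium: (A, X), (A, Y)

Work:
Best responses:
  P1 vs X: payoffs [3, 0] → best response A (payoff 3)
  P1 vs Y: payoffs [4, 4] → best response A/B (payoff 4)
  P2 vs A: payoffs [4, 4] → best response X/Y (payoff 4)
  P2 vs B: payoffs [2, 1] → best response X (payoff 2)
Mutual best responses: (A,X), (A,Y) → Nash equilibria.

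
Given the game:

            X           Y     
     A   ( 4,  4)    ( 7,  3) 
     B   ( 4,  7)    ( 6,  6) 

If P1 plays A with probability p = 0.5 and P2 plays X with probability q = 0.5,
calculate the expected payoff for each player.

E[P1] = 5.25, E[P2] = 5.0

Work:
E[P1] = p·q·π₁(A,X) + p·(1-q)·π₁(A,Y) + (1-p)·q·π₁(B,X) + (1-p)·(1-q)·π₁(B,Y)
= 0.5·0.5·4 + 0.5·0.5·7 + 0.5·0.5·4 + 0.5·0.5·6
= 5.25

E[P2] = 5.0 (similar calculation)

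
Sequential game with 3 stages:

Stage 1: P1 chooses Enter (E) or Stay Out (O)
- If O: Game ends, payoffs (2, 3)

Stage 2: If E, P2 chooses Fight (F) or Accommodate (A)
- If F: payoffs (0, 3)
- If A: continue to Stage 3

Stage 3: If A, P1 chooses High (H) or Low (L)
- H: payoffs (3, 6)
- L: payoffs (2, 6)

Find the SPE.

SPE: (E, A, H); Outcome (3, 6)

Work:
Stage 3: P1 chooses H (3 vs 2)
Stage 2: P2: F->3, A->6 (anticipating H). Choose A
Stage 1: P1: O->2, E->3 (anticipating A, H). Choose E
SPE path: E -> A -> H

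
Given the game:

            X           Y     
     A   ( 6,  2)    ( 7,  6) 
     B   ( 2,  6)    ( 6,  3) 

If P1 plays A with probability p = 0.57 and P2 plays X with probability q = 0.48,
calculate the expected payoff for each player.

E[P1] = 5.4708, E[P2] = 4.2348

Work:
E[P1] = p·q·π₁(A,X) + p·(1-q)·π₁(A,Y) + (1-p)·q·π₁(B,X) + (1-p)·(1-q)·π₁(B,Y)
= 0.57·0.48·6 + 0.57·0.52·7 + 0.43·0.48·2 + 0.43·0.52·6
= 5.4708

E[P2] = 4.2348 (similar calculation)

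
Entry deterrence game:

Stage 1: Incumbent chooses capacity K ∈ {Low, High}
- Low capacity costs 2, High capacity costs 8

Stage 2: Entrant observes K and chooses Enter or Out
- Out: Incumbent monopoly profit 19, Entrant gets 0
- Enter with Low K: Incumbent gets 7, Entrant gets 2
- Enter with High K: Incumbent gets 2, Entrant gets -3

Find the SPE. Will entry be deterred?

SPE: (High, Enter|Low, Out|High); Entry deterred. Incumbent net profit = 11

Work:
After Low K: Entrant enters (2 > 0)
After High K: Entrant stays out (-3 < 0)
Incumbent: Low → 7−2=5, High → 19−8=11
Incumbent chooses High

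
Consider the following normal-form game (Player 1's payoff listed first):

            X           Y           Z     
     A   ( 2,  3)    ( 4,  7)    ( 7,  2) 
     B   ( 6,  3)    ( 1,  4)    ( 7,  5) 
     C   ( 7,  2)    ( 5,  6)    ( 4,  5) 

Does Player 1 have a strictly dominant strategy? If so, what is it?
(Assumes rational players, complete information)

No strictly dominant strategy exists for Player 1

Work:
A strategy strictly dominates another if it gives a strictly higher payoff against every opponent action. Compare each pair of P1's strategies column-by-column:
  A vs B: [2 vs 6, 4 vs 1, 7 vs 7] → A does not strictly dominate B (column X: 2 ≤ 6)
  A vs C: [2 vs 7, 4 vs 5, 7 vs 4] → A does not strictly dominate C (column X: 2 ≤ 7)
  B vs A: [6 vs 2, 1 vs 4, 7 vs 7] → B does not strictly dominate A (column Y: 1 ≤ 4)
  B vs C: [6 vs 7, 1 vs 5, 7 vs 4] → B does not strictly dominate C (column X: 6 ≤ 7)
  C vs A: [7 vs 2, 5 vs 4, 4 vs 7] → C does not strictly dominate A (column Z: 4 ≤ 7)
  C vs B: [7 vs 6, 5 vs 1, 4 vs 7] → C does not strictly dominate B (column Z: 4 ≤ 7)
No single strategy strictly dominates all others → no strictly dominant strategy.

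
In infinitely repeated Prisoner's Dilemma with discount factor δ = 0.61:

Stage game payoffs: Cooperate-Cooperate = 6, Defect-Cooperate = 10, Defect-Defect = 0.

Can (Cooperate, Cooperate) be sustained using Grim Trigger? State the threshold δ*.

δ* = 0.4; since δ = 0.61 ≥ 0.4, cooperation can be sustained

Work:
For Grim Trigger:
Cooperate forever: 6/(1-δ)
Defect then punished: 10 + 0·δ/(1-δ)
Need: 6/(1-δ) ≥ 10 + 0·δ/(1-δ)
Solving: δ ≥ (T-R)/(T-P) = (10-6)/(10-0) = 0.4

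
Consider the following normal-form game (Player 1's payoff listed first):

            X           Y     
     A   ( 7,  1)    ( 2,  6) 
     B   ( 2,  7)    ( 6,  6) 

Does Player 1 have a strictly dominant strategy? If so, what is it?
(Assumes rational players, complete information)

No strictly dominant strategy exists for Player 1

Work:
A strategy strictly dominates another if it gives a strictly higher payoff against every opponent action. Compare each pair of P1's strategies column-by-column:
  A vs B: [7 vs 2, 2 vs 6] → A does not strictly dominate B (column Y: 2 ≤ 6)
  B vs A: [2 vs 7, 6 vs 2] → B does not strictly dominate A (column X: 2 ≤ 7)
No single strategy strictly dominates all others → no strictly dominant strategy.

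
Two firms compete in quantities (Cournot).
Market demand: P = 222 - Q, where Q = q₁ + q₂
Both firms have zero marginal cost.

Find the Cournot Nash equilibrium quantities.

q₁* = q₂* = 74.0; P* = 74.0

Work:
Profit: π_i = P·q_i = (a - q_i - q_j)·q_i
FOC: ∂π_i/∂q_i = a - 2q_i - q_j = 0
Reaction function: q_i = (222 - q_j)/2
Symmetry: q* = 222/3 = 74.0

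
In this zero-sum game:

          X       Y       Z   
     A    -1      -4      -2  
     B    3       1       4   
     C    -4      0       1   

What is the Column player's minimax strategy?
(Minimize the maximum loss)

Column should play Y, value = 1

Work:
Column player minimizes Row's maximum payoff:
Column X: max payoff to Row = 3
Column Y: max payoff to Row = 1
Column Z: max payoff to Row = 4
Minimum is 1, achieved by column Y.
Minimax strategy: Y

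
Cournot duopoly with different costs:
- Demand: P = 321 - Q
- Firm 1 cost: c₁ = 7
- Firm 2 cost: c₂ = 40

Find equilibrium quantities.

q₁* = 115.67, q₂* = 82.67

Work:
Reaction: q₁ = (321 - 7 - q₂)/2
Reaction: q₂ = (321 - 40 - q₁)/2
Solve simultaneously:
q₁* = (321 - 2×7 + 40)/3 = 115.67
q₂* = (321 - 2×40 + 7)/3 = 82.67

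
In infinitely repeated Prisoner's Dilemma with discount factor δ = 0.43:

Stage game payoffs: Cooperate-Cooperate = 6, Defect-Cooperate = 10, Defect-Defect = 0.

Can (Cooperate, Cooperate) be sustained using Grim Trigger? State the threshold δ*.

δ* = 0.4; since δ = 0.43 ≥ 0.4, cooperation can be sustained

Work:
For Grim Trigger:
Cooperate forever: 6/(1-δ)
Defect then punished: 10 + 0·δ/(1-δ)
Need: 6/(1-δ) ≥ 10 + 0·δ/(1-δ)
Solving: δ ≥ (T-R)/(T-P) = (10-6)/(10-0) = 0.4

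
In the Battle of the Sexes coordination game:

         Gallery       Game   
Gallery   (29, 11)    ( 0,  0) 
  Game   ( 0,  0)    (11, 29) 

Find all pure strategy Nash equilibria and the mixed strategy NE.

Pure NE: (Gallery, Gallery) and (Game, Game); Mixed NE: p = 0.725, q = 0.275

Work:
Check pure NE:
(Gallery, Gallery): (29, 11) - no unilateral deviation beneficial
(Game, Game): (11, 29) - no unilateral deviation beneficial
Mixed NE: P1 plays Gallery with p = 0.725, P2 plays Gallery with q = 0.275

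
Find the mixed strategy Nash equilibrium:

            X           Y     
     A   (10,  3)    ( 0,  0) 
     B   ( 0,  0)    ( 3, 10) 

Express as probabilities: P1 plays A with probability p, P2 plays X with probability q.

p = 0.7692, q = 0.2308

Work:
Find probabilities that make opponent indifferent:
P2 chooses q to make P1 indifferent between A and B
P1 chooses p to make P2 indifferent between X and Y
Mixed NE: P1 plays (A: 0.7692, B: 0.2308), P2 plays (X: 0.2308, Y: 0.7692)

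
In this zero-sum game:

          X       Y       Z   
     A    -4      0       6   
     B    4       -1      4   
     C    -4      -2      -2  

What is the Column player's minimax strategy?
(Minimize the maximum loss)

Column should play Y, value = 0

Work:
Column player minimizes Row's maximum payoff:
Column X: max payoff to Row = 4
Column Y: max payoff to Row = 0
Column Z: max payoff to Row = 6
Minimum is 0, achieved by column Y.
Minimax strategy: Y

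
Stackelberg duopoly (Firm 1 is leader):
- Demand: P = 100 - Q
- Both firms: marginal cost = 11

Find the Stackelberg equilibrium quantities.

q₁* (leader) = 44.5, q₂* (follower) = 22.25

Work:
Follower's reaction: q₂ = (a - c - q₁)/2
Leader substitutes: π₁ = q₁·(a - q₁ - (a-c-q₁)/2 - c)
FOC: q₁* = (100 - 11)/2 = 44.50
Then: q₂* = (100 - 11 - 44.5)/2 = 22.25
Leader has first-mover advantage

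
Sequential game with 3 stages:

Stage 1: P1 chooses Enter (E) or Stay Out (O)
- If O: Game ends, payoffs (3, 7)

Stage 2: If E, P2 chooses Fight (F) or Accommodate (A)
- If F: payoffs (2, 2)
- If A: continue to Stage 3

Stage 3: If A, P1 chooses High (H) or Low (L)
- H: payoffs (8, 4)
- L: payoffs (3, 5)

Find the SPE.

SPE: (E, A, H); Outcome (8, 4)

Work:
Stage 3: P1 chooses H (8 vs 3)
Stage 2: P2: F->2, A->4 (anticipating H). Choose A
Stage 1: P1: O->3, E->8 (anticipating A, H). Choose E
SPE path: E -> A -> H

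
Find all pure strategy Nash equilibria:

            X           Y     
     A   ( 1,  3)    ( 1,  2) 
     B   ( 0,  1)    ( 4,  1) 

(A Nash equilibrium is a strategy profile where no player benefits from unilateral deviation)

Nash equilibrium: (A, X), (B, Y)

Work:
Best responses:
  P1 vs X: payoffs [1, 0] → best response A (payoff 1)
  P1 vs Y: payoffs [1, 4] → best response B (payoff 4)
  P2 vs A: payoffs [3, 2] → best response X (payoff 3)
  P2 vs B: payoffs [1, 1] → best response X/Y (payoff 1)
Mutual best responses: (A,X), (B,Y) → Nash equilibria.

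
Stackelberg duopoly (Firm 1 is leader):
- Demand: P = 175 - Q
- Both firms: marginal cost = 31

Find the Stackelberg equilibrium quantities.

q₁* (leader) = 72.0, q₂* (follower) = 36.0

Work:
Follower's reaction: q₂ = (a - c - q₁)/2
Leader substitutes: π₁ = q₁·(a - q₁ - (a-c-q₁)/2 - c)
FOC: q₁* = (175 - 31)/2 = 72.00
Then: q₂* = (175 - 31 - 72.0)/2 = 36.00
Leader has first-mover advantage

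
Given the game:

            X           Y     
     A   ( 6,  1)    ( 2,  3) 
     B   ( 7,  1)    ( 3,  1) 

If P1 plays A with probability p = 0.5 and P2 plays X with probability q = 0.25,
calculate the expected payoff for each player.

E[P1] = 3.5, E[P2] = 1.75

Work:
E[P1] = p·q·π₁(A,X) + p·(1-q)·π₁(A,Y) + (1-p)·q·π₁(B,X) + (1-p)·(1-q)·π₁(B,Y)
= 0.5·0.25·6 + 0.5·0.75·2 + 0.5·0.25·7 + 0.5·0.75·3
= 3.5

E[P2] = 1.75 (similar calculation)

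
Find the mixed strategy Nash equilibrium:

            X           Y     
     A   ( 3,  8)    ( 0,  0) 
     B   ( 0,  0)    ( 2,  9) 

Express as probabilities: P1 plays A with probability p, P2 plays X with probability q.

p = 0.5294, q = 0.4

Work:
Find probabilities that make opponent indifferent:
P2 chooses q to make P1 indifferent between A and B
P1 chooses p to make P2 indifferent between X and Y
Mixed NE: P1 plays (A: 0.5294, B: 0.4706), P2 plays (X: 0.4, Y: 0.6)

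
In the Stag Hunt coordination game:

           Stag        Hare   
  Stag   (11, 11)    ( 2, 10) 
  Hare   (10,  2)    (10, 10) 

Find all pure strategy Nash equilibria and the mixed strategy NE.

Pure NE: (Stag, Stag) and (Hare, Hare); Mixed NE: p = 0.8889, q = 0.8889

Work:
Check pure NE:
(Stag, Stag): (11, 11) - no unilateral deviation beneficial
(Hare, Hare): (10, 10) - no unilateral deviation beneficial
Mixed NE: P1 plays Stag with p = 0.8889, P2 plays Stag with q = 0.8889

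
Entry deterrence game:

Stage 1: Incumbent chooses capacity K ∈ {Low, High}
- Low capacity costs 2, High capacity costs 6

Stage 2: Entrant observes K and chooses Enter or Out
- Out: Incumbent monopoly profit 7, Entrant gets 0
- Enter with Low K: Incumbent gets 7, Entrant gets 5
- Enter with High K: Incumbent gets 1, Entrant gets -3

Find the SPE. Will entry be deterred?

SPE: (Low, Enter|Low, Out|High); Entry not deterred. Incumbent net profit = 5, Entrant gets 5

Work:
After Low K: Entrant enters (5 > 0)
After High K: Entrant stays out (-3 < 0)
Incumbent: Low → 7−2=5, High → 7−6=1
Incumbent chooses Low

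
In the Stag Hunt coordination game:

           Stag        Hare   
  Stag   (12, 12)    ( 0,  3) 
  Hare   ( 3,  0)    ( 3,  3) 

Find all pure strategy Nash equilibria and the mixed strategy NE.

Pure NE: (Stag, Stag) and (Hare, Hare); Mixed NE: p = 0.25, q = 0.25

Work:
Check pure NE:
(Stag, Stag): (12, 12) - no unilateral deviation beneficial
(Hare, Hare): (3, 3) - no unilateral deviation beneficial
Mixed NE: P1 plays Stag with p = 0.25, P2 plays Stag with q = 0.25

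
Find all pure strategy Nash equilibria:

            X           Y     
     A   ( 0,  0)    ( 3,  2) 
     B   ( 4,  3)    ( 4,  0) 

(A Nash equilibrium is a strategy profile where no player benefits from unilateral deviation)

Nash equilibrium: (B, X)

Work:
Best responses:
  P1 vs X: payoffs [0, 4] → best response B (payoff 4)
  P1 vs Y: payoffs [3, 4] → best response B (payoff 4)
  P2 vs A: payoffs [0, 2] → best response Y (payoff 2)
  P2 vs B: payoffs [3, 0] → best response X (payoff 3)
Mutual best responses: (B,X) → Nash equilibria.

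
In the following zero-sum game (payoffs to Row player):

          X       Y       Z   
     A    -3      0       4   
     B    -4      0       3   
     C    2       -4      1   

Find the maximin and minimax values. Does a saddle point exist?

Maximin = -3, Minimax = 0, Saddle: False

Work:
Row minimums: [-3, -4, -4] → maximin = -3
Column maximums: [2, 0, 4] → minimax = 0
No saddle point (maximin ≠ minimax). Mixed strategy needed.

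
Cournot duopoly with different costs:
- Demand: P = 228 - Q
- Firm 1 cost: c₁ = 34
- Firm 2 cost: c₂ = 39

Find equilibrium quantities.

q₁* = 66.33, q₂* = 61.33

Work:
Reaction: q₁ = (228 - 34 - q₂)/2
Reaction: q₂ = (228 - 39 - q₁)/2
Solve simultaneously:
q₁* = (228 - 2×34 + 39)/3 = 66.33
q₂* = (228 - 2×39 + 34)/3 = 61.33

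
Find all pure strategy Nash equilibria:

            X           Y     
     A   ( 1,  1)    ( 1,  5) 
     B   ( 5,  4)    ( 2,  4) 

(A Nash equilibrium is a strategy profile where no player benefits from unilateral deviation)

Nash equilibrium: (B, X), (B, Y)

Work:
Best responses:
  P1 vs X: payoffs [1, 5] → best response B (payoff 5)
  P1 vs Y: payoffs [1, 2] → best response B (payoff 2)
  P2 vs A: payoffs [1, 5] → best response Y (payoff 5)
  P2 vs B: payoffs [4, 4] → best response X/Y (payoff 4)
Mutual best responses: (B,X), (B,Y) → Nash equilibria.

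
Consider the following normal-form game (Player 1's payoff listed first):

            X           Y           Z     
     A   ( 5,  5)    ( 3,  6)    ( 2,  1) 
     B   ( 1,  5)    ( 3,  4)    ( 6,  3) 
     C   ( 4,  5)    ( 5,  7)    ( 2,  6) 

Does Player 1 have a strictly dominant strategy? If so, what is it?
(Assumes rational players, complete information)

No strictly dominant strategy exists for Player 1

Work:
A strategy strictly dominates another if it gives a strictly higher payoff against every opponent action. Compare each pair of P1's strategies column-by-column:
  A vs B: [5 vs 1, 3 vs 3, 2 vs 6] → A does not strictly dominate B (column Y: 3 ≤ 3)
  A vs C: [5 vs 4, 3 vs 5, 2 vs 2] → A does not strictly dominate C (column Y: 3 ≤ 5)
  B vs A: [1 vs 5, 3 vs 3, 6 vs 2] → B does not strictly dominate A (column X: 1 ≤ 5)
  B vs C: [1 vs 4, 3 vs 5, 6 vs 2] → B does not strictly dominate C (column X: 1 ≤ 4)
  C vs A: [4 vs 5, 5 vs 3, 2 vs 2] → C does not strictly dominate A (column X: 4 ≤ 5)
  C vs B: [4 vs 1, 5 vs 3, 2 vs 6] → C does not strictly dominate B (column Z: 2 ≤ 6)
No single strategy strictly dominates all others → no strictly dominant strategy.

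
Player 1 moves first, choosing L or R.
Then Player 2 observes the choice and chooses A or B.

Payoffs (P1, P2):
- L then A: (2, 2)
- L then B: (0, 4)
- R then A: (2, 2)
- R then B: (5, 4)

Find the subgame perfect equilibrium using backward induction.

P1 plays R, P2 plays B after L and B after R; Payoff (5, 4)

Work:
Backward induction:
After L: P2 chooses B → P1 gets 0
After R: P2 chooses B → P1 gets 5
P1 chooses R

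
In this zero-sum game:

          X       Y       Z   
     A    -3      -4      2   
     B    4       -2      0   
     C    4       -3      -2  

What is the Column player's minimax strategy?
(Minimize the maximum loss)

Column should play Y, value = -2

Work:
Column player minimizes Row's maximum payoff:
Column X: max payoff to Row = 4
Column Y: max payoff to Row = -2
Column Z: max payoff to Row = 2
Minimum is -2, achieved by column Y.
Minimax strategy: Y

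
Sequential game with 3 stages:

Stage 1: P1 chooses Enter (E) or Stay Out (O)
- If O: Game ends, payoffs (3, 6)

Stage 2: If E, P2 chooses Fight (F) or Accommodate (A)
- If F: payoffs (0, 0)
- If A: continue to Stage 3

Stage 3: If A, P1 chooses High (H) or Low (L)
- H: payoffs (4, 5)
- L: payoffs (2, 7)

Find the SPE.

SPE: (E, A, H); Outcome (4, 5)

Work:
Stage 3: P1 chooses H (4 vs 2)
Stage 2: P2: F->0, A->5 (anticipating H). Choose A
Stage 1: P1: O->3, E->4 (anticipating A, H). Choose E
SPE path: E -> A -> H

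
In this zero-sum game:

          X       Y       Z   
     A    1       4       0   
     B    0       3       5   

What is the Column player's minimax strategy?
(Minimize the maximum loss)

Column should play X, value = 1

Work:
Column player minimizes Row's maximum payoff:
Column X: max payoff to Row = 1
Column Y: max payoff to Row = 4
Column Z: max payoff to Row = 5
Minimum is 1, achieved by column X.
Minimax strategy: X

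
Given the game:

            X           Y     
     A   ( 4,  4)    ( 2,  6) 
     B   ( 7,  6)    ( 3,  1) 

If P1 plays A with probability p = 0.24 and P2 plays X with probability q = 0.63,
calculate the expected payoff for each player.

E[P1] = 4.9776, E[P2] = 4.2916

Work:
E[P1] = p·q·π₁(A,X) + p·(1-q)·π₁(A,Y) + (1-p)·q·π₁(B,X) + (1-p)·(1-q)·π₁(B,Y)
= 0.24·0.63·4 + 0.24·0.37·2 + 0.76·0.63·7 + 0.76·0.37·3
= 4.9776

E[P2] = 4.2916 (similar calculation)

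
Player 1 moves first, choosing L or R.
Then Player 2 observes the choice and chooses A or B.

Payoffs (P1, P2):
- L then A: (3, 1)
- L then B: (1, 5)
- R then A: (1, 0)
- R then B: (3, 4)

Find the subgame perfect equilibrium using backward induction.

P1 plays R, P2 plays B after L and B after R; Payoff (3, 4)

Work:
Backward induction:
After L: P2 chooses B → P1 gets 1
After R: P2 chooses B → P1 gets 3
P1 chooses R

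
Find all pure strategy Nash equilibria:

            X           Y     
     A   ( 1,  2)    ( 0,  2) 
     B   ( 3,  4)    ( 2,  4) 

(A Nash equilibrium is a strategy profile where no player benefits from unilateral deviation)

Nash equilibrium: (B, X), (B, Y)

Work:
Best responses:
  P1 vs X: payoffs [1, 3] → best response B (payoff 3)
  P1 vs Y: payoffs [0, 2] → best response B (payoff 2)
  P2 vs A: payoffs [2, 2] → best response X/Y (payoff 2)
  P2 vs B: payoffs [4, 4] → best response X/Y (payoff 4)
Mutual best responses: (B,X), (B,Y) → Nash equilibria.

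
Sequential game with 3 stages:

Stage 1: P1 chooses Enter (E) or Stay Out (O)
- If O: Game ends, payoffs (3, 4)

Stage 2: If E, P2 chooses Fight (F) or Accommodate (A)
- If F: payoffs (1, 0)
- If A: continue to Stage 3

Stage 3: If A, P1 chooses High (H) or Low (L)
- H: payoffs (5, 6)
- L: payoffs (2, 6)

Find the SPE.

SPE: (E, A, H); Outcome (5, 6)

Work:
Stage 3: P1 chooses H (5 vs 2)
Stage 2: P2: F->0, A->6 (anticipating H). Choose A
Stage 1: P1: O->3, E->5 (anticipating A, H). Choose E
SPE path: E -> A -> H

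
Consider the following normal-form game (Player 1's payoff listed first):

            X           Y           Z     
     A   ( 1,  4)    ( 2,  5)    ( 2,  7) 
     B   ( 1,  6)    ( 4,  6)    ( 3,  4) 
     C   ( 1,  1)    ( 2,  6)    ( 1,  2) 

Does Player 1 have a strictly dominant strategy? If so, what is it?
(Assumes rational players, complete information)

No strictly dominant strategy exists for Player 1

Work:
A strategy strictly dominates another if it gives a strictly higher payoff against every opponent action. Compare each pair of P1's strategies column-by-column:
  A vs B: [1 vs 1, 2 vs 4, 2 vs 3] → A does not strictly dominate B (column X: 1 ≤ 1)
  A vs C: [1 vs 1, 2 vs 2, 2 vs 1] → A does not strictly dominate C (column X: 1 ≤ 1)
  B vs A: [1 vs 1, 4 vs 2, 3 vs 2] → B does not strictly dominate A (column X: 1 ≤ 1)
  B vs C: [1 vs 1, 4 vs 2, 3 vs 1] → B does not strictly dominate C (column X: 1 ≤ 1)
  C vs A: [1 vs 1, 2 vs 2, 1 vs 2] → C does not strictly dominate A (column X: 1 ≤ 1)
  C vs B: [1 vs 1, 2 vs 4, 1 vs 3] → C does not strictly dominate B (column X: 1 ≤ 1)
No single strategy strictly dominates all others → no strictly dominant strategy.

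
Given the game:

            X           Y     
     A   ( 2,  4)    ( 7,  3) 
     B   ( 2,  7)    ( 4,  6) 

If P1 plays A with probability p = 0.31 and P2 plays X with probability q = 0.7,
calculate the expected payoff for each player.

E[P1] = 2.879, E[P2] = 5.77

Work:
E[P1] = p·q·π₁(A,X) + p·(1-q)·π₁(A,Y) + (1-p)·q·π₁(B,X) + (1-p)·(1-q)·π₁(B,Y)
= 0.31·0.7·2 + 0.31·0.3·7 + 0.69·0.7·2 + 0.69·0.3·4
= 2.879

E[P2] = 5.77 (similar calculation)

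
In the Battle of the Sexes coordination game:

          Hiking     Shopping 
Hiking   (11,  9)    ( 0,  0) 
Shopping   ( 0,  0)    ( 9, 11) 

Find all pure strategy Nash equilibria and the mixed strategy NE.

Pure NE: (Hiking, Hiking) and (Shopping, Shopping); Mixed NE: p = 0.55, q = 0.45

Work:
Check pure NE:
(Hiking, Hiking): (11, 9) - no unilateral deviation beneficial
(Shopping, Shopping): (9, 11) - no unilateral deviation beneficial
Mixed NE: P1 plays Hiking with p = 0.55, P2 plays Hiking with q = 0.45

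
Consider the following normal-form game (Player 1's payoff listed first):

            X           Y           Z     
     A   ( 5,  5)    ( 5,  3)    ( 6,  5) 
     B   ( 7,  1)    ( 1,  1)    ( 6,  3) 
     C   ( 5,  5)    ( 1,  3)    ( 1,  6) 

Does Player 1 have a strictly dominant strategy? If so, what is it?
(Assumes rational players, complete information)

No strictly dominant strategy exists for Player 1

Work:
A strategy strictly dominates another if it gives a strictly higher payoff against every opponent action. Compare each pair of P1's strategies column-by-column:
  A vs B: [5 vs 7, 5 vs 1, 6 vs 6] → A does not strictly dominate B (column X: 5 ≤ 7)
  A vs C: [5 vs 5, 5 vs 1, 6 vs 1] → A does not strictly dominate C (column X: 5 ≤ 5)
  B vs A: [7 vs 5, 1 vs 5, 6 vs 6] → B does not strictly dominate A (column Y: 1 ≤ 5)
  B vs C: [7 vs 5, 1 vs 1, 6 vs 1] → B does not strictly dominate C (column Y: 1 ≤ 1)
  C vs A: [5 vs 5, 1 vs 5, 1 vs 6] → C does not strictly dominate A (column X: 5 ≤ 5)
  C vs B: [5 vs 7, 1 vs 1, 1 vs 6] → C does not strictly dominate B (column X: 5 ≤ 7)
No single strategy strictly dominates all others → no strictly dominant strategy.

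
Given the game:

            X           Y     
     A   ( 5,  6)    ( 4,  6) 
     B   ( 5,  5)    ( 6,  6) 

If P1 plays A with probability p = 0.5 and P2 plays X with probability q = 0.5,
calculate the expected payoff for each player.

E[P1] = 5.0, E[P2] = 5.75

Work:
E[P1] = p·q·π₁(A,X) + p·(1-q)·π₁(A,Y) + (1-p)·q·π₁(B,X) + (1-p)·(1-q)·π₁(B,Y)
= 0.5·0.5·5 + 0.5·0.5·4 + 0.5·0.5·5 + 0.5·0.5·6
= 5.0

E[P2] = 5.75 (similar calculation)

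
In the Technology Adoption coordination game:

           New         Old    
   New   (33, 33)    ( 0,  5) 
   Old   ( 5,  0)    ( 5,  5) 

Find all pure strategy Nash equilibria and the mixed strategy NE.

Pure NE: (New, New) and (Old, Old); Mixed NE: p = 0.1515, q = 0.1515

Work:
Check pure NE:
(New, New): (33, 33) - no unilateral deviation beneficial
(Old, Old): (5, 5) - no unilateral deviation beneficial
Mixed NE: P1 plays New with p = 0.1515, P2 plays New with q = 0.1515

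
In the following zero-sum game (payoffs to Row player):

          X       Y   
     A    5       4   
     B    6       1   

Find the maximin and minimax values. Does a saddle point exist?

Maximin = 4, Minimax = 4, Saddle: True

Work:
Row minimums: [4, 1] → maximin = 4
Column maximums: [6, 4] → minimax = 4
Saddle point exists! Game value = 4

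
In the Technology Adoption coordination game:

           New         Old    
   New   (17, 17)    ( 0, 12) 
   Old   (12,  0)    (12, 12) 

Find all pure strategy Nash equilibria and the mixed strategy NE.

Pure NE: (New, New) and (Old, Old); Mixed NE: p = 0.7059, q = 0.7059

Work:
Check pure NE:
(New, New): (17, 17) - no unilateral deviation beneficial
(Old, Old): (12, 12) - no unilateral deviation beneficial
Mixed NE: P1 plays New with p = 0.7059, P2 plays New with q = 0.7059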